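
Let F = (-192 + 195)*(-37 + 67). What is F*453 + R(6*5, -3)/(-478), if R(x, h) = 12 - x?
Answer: 9744039/239 ≈ 40770.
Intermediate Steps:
F = 90 (F = 3*30 = 90)
F*453 + R(6*5, -3)/(-478) = 90*453 + (12 - 6*5)/(-478) = 40770 + (12 - 1*30)*(-1/478) = 40770 + (12 - 30)*(-1/478) = 40770 - 18*(-1/478) = 40770 + 9/239 = 9744039/239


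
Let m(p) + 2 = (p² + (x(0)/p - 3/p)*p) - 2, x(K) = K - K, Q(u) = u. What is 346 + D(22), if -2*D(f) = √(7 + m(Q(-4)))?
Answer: 344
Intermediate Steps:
x(K) = 0
m(p) = -7 + p² (m(p) = -2 + ((p² + (0/p - 3/p)*p) - 2) = -2 + ((p² + (0 - 3/p)*p) - 2) = -2 + ((p² + (-3/p)*p) - 2) = -2 + ((p² - 3) - 2) = -2 + ((-3 + p²) - 2) = -2 + (-5 + p²) = -7 + p²)
D(f) = -2 (D(f) = -√(7 + (-7 + (-4)²))/2 = -√(7 + (-7 + 16))/2 = -√(7 + 9)/2 = -√16/2 = -½*4 = -2)
346 + D(22) = 346 - 2 = 344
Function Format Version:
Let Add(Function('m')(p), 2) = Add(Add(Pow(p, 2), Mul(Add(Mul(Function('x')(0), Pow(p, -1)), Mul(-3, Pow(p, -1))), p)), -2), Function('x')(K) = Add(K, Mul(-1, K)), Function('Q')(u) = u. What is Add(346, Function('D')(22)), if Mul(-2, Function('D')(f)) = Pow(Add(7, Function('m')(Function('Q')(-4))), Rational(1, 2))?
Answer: 344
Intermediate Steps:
Function('x')(K) = 0
Function('m')(p) = Add(-7, Pow(p, 2)) (Function('m')(p) = Add(-2, Add(Add(Pow(p, 2), Mul(Add(Mul(0, Pow(p, -1)), Mul(-3, Pow(p, -1))), p)), -2)) = Add(-2, Add(Add(Pow(p, 2), Mul(Add(0, Mul(-3, Pow(p, -1))), p)), -2)) = Add(-2, Add(Add(Pow(p, 2), Mul(Mul(-3, Pow(p, -1)), p)), -2)) = Add(-2, Add(Add(Pow(p, 2), -3), -2)) = Add(-2, Add(Add(-3, Pow(p, 2)), -2)) = Add(-2, Add(-5, Pow(p, 2))) = Add(-7, Pow(p, 2)))
Function('D')(f) = -2 (Function('D')(f) = Mul(Rational(-1, 2), Pow(Add(7, Add(-7, Pow(-4, 2))), Rational(1, 2))) = Mul(Rational(-1, 2), Pow(Add(7, Add(-7, 16)), Rational(1, 2))) = Mul(Rational(-1, 2), Pow(Add(7, 9), Rational(1, 2))) = Mul(Rational(-1, 2), Pow(16, Rational(1, 2))) = Mul(Rational(-1, 2), 4) = -2)
Add(346, Function('D')(22)) = Add(346, -2) = 344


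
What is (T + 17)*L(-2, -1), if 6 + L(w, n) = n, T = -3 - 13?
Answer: -7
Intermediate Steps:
T = -16
L(w, n) = -6 + n
(T + 17)*L(-2, -1) = (-16 + 17)*(-6 - 1) = 1*(-7) = -7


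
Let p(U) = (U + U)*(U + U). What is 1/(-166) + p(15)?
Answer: 149399/166 ≈ 899.99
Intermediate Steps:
p(U) = 4*U² (p(U) = (2*U)*(2*U) = 4*U²)
1/(-166) + p(15) = 1/(-166) + 4*15² = -1/166 + 4*225 = -1/166 + 900 = 149399/166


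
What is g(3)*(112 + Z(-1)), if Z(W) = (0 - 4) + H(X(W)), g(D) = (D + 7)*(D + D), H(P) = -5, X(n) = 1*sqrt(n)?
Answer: 6180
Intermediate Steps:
X(n) = sqrt(n)
g(D) = 2*D*(7 + D) (g(D) = (7 + D)*(2*D) = 2*D*(7 + D))
Z(W) = -9 (Z(W) = (0 - 4) - 5 = -4 - 5 = -9)
g(3)*(112 + Z(-1)) = (2*3*(7 + 3))*(112 - 9) = (2*3*10)*103 = 60*103 = 6180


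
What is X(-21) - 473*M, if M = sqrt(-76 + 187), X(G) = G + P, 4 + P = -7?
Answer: -32 - 473*sqrt(111) ≈ -5015.4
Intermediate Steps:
P = -11 (P = -4 - 7 = -11)
X(G) = -11 + G (X(G) = G - 11 = -11 + G)
M = sqrt(111) ≈ 10.536
X(-21) - 473*M = (-11 - 21) - 473*sqrt(111) = -32 - 473*sqrt(111)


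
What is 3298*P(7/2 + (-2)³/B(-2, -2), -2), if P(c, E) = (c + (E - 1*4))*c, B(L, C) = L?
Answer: 74205/2 ≈ 37103.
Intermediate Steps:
P(c, E) = c*(-4 + E + c) (P(c, E) = (c + (E - 4))*c = (c + (-4 + E))*c = (-4 + E + c)*c = c*(-4 + E + c))
3298*P(7/2 + (-2)³/B(-2, -2), -2) = 3298*((7/2 + (-2)³/(-2))*(-4 - 2 + (7/2 + (-2)³/(-2)))) = 3298*((7*(½) - 8*(-½))*(-4 - 2 + (7*(½) - 8*(-½)))) = 3298*((7/2 + 4)*(-4 - 2 + (7/2 + 4))) = 3298*(15*(-4 - 2 + 15/2)/2) = 3298*((15/2)*(3/2)) = 3298*(45/4) = 74205/2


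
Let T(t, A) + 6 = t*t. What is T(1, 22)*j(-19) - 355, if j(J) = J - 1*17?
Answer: -175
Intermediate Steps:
j(J) = -17 + J (j(J) = J - 17 = -17 + J)
T(t, A) = -6 + t**2 (T(t, A) = -6 + t*t = -6 + t**2)
T(1, 22)*j(-19) - 355 = (-6 + 1**2)*(-17 - 19) - 355 = (-6 + 1)*(-36) - 355 = -5*(-36) - 355 = 180 - 355 = -175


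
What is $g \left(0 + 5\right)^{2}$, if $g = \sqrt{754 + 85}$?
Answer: $25 \sqrt{839} \approx 724.14$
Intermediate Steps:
$g = \sqrt{839} \approx 28.965$
$g \left(0 + 5\right)^{2} = \sqrt{839} \left(0 + 5\right)^{2} = \sqrt{839} \cdot 5^{2} = \sqrt{839} \cdot 25 = 25 \sqrt{839}$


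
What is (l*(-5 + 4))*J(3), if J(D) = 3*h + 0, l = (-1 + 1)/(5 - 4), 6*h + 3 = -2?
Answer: 0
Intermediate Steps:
h = -⅚ (h = -½ + (⅙)*(-2) = -½ - ⅓ = -⅚ ≈ -0.83333)
l = 0 (l = 0/1 = 0*1 = 0)
J(D) = -5/2 (J(D) = 3*(-⅚) + 0 = -5/2 + 0 = -5/2)
(l*(-5 + 4))*J(3) = (0*(-5 + 4))*(-5/2) = (0*(-1))*(-5/2) = 0*(-5/2) = 0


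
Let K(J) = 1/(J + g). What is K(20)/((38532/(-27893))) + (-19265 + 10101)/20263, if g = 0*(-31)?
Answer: -7627340819/15615478320 ≈ -0.48845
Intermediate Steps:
g = 0
K(J) = 1/J (K(J) = 1/(J + 0) = 1/J)
K(20)/((38532/(-27893))) + (-19265 + 10101)/20263 = 1/(20*((38532/(-27893)))) + (-19265 + 10101)/20263 = 1/(20*((38532*(-1/27893)))) - 9164*1/20263 = 1/(20*(-38532/27893)) - 9164/20263 = (1/20)*(-27893/38532) - 9164/20263 = -27893/770640 - 9164/20263 = -7627340819/15615478320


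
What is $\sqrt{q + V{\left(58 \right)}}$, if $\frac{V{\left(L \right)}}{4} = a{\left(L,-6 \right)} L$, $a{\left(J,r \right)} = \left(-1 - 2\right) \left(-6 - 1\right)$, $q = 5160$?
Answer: $4 \sqrt{627} \approx 100.16$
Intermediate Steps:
$a{\left(J,r \right)} = 21$ ($a{\left(J,r \right)} = \left(-3\right) \left(-7\right) = 21$)
$V{\left(L \right)} = 84 L$ ($V{\left(L \right)} = 4 \cdot 21 L = 84 L$)
$\sqrt{q + V{\left(58 \right)}} = \sqrt{5160 + 84 \cdot 58} = \sqrt{5160 + 4872} = \sqrt{10032} = 4 \sqrt{627}$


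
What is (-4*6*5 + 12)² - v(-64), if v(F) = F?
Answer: 11728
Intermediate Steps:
(-4*6*5 + 12)² - v(-64) = (-4*6*5 + 12)² - 1*(-64) = (-24*5 + 12)² + 64 = (-120 + 12)² + 64 = (-108)² + 64 = 11664 + 64 = 11728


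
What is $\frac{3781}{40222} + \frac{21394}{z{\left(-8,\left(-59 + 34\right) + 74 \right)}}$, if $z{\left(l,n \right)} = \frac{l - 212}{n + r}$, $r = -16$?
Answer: $- \frac{322681598}{100555} \approx -3209.0$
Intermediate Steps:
$z{\left(l,n \right)} = \frac{-212 + l}{-16 + n}$ ($z{\left(l,n \right)} = \frac{l - 212}{n - 16} = \frac{-212 + l}{-16 + n}$)
$\frac{3781}{40222} + \frac{21394}{z{\left(-8,\left(-59 + 34\right) + 74 \right)}} = \frac{3781}{40222} + \frac{21394}{\frac{1}{-16 + \left(\left(-59 + 34\right) + 74\right)} \left(-212 - 8\right)} = 3781 \cdot \frac{1}{40222} + \frac{21394}{\frac{1}{-16 + \left(-25 + 74\right)} \left(-220\right)} = \frac{3781}{40222} + \frac{21394}{\frac{1}{-16 + 49} \left(-220\right)} = \frac{3781}{40222} + \frac{21394}{\frac{1}{33} \left(-220\right)} = \frac{3781}{40222} + \frac{21394}{- \frac{20}{3}} = \frac{3781}{40222} + 21394 \left(- \frac{3}{20}\right) = \frac{3781}{40222} - \frac{32091}{10} = - \frac{322681598}{100555}$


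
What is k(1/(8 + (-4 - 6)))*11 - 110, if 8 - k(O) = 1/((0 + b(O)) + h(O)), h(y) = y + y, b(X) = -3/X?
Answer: -121/5 ≈ -24.200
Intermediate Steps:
h(y) = 2*y
k(O) = 8 - 1/(-3/O + 2*O) (k(O) = 8 - 1/((0 - 3/O) + 2*O) = 8 - 1/(-3/O + 2*O))
k(1/(8 + (-4 - 6)))*11 - 110 = ((-24 + (-1 + 16/(8 + (-4 - 6)))/(8 + (-4 - 6)))/(-3 + 2*(1/(8 + (-4 - 6)))**2))*11 - 110 = ((-24 + (-1 + 16/(8 - 10))/(8 - 10))/(-3 + 2*(1/(8 - 10))**2))*11 - 110 = ((-24 + (-1 + 16/(-2))/(-2))/(-3 + 2*(1/(-2))**2))*11 - 110 = ((-24 - (-1 + 16*(-1/2))/2)/(-3 + 2*(-1/2)**2))*11 - 110 = ((-24 - (-1 - 8)/2)/(-3 + 2*(1/4)))*11 - 110 = ((-24 - 1/2*(-9))/(-3 + 1/2))*11 - 110 = ((-24 + 9/2)/(-5/2))*11 - 110 = -2/5*(-39/2)*11 - 110 = (39/5)*11 - 110 = 429/5 - 110 = -121/5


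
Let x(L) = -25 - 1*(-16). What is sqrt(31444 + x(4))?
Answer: sqrt(31435) ≈ 177.30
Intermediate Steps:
x(L) = -9 (x(L) = -25 + 16 = -9)
sqrt(31444 + x(4)) = sqrt(31444 - 9) = sqrt(31435)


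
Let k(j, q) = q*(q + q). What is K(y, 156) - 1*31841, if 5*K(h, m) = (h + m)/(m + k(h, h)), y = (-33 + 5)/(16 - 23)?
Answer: -1496519/47 ≈ -31841.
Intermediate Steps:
k(j, q) = 2*q**2 (k(j, q) = q*(2*q) = 2*q**2)
y = 4 (y = -28/(-7) = -28*(-1/7) = 4)
K(h, m) = (h + m)/(5*(m + 2*h**2)) (K(h, m) = ((h + m)/(m + 2*h**2))/5 = (h + m)/(5*(m + 2*h**2)))
K(y, 156) - 1*31841 = (4 + 156)/(5*(156 + 2*4**2)) - 1*31841 = (1/5)*160/(156 + 2*16) - 31841 = (1/5)*160/(156 + 32) - 31841 = (1/5)*160/188 - 31841 = (1/5)*(1/188)*160 - 31841 = 8/47 - 31841 = -1496519/47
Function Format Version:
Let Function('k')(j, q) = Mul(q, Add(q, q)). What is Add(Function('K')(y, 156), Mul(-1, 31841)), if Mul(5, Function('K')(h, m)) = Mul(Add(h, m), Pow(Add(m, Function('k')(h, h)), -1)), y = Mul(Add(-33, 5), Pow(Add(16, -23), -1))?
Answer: Rational(-1496519, 47) ≈ -31841.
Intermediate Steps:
Function('k')(j, q) = Mul(2, Pow(q, 2)) (Function('k')(j, q) = Mul(q, Mul(2, q)) = Mul(2, Pow(q, 2)))
y = 4 (y = Mul(-28, Pow(-7, -1)) = Mul(-28, Rational(-1, 7)) = 4)
Function('K')(h, m) = Mul(Rational(1, 5), Pow(Add(m, Mul(2, Pow(h, 2))), -1), Add(h, m)) (Function('K')(h, m) = Mul(Rational(1, 5), Mul(Add(h, m), Pow(Add(m, Mul(2, Pow(h, 2))), -1))) = Mul(Rational(1, 5), Mul(Pow(Add(m, Mul(2, Pow(h, 2))), -1), Add(h, m))) = Mul(Rational(1, 5), Pow(Add(m, Mul(2, Pow(h, 2))), -1), Add(h, m)))
Add(Function('K')(y, 156), Mul(-1, 31841)) = Add(Mul(Rational(1, 5), Pow(Add(156, Mul(2, Pow(4, 2))), -1), Add(4, 156)), Mul(-1, 31841)) = Add(Mul(Rational(1, 5), Pow(Add(156, Mul(2, 16)), -1), 160), -31841) = Add(Mul(Rational(1, 5), Pow(Add(156, 32), -1), 160), -31841) = Add(Mul(Rational(1, 5), Pow(188, -1), 160), -31841) = Add(Mul(Rational(1, 5), Rational(1, 188), 160), -31841) = Add(Rational(8, 47), -31841) = Rational(-1496519, 47)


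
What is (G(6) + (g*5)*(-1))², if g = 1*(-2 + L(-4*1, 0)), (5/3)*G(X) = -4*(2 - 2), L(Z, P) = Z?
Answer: 900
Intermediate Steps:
G(X) = 0 (G(X) = 3*(-4*(2 - 2))/5 = 3*(-4*0)/5 = (⅗)*0 = 0)
g = -6 (g = 1*(-2 - 4*1) = 1*(-2 - 4) = 1*(-6) = -6)
(G(6) + (g*5)*(-1))² = (0 - 6*5*(-1))² = (0 - 30*(-1))² = (0 + 30)² = 30² = 900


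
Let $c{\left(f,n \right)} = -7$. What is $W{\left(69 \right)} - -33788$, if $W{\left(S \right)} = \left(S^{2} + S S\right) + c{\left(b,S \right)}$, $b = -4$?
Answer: $43303$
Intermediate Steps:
$W{\left(S \right)} = -7 + 2 S^{2}$ ($W{\left(S \right)} = \left(S^{2} + S S\right) - 7 = \left(S^{2} + S^{2}\right) - 7 = 2 S^{2} - 7 = -7 + 2 S^{2}$)
$W{\left(69 \right)} - -33788 = \left(-7 + 2 \cdot 69^{2}\right) - -33788 = \left(-7 + 2 \cdot 4761\right) + 33788 = \left(-7 + 9522\right) + 33788 = 9515 + 33788 = 43303$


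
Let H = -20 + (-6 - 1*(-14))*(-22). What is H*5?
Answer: -980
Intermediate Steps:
H = -196 (H = -20 + (-6 + 14)*(-22) = -20 + 8*(-22) = -20 - 176 = -196)
H*5 = -196*5 = -980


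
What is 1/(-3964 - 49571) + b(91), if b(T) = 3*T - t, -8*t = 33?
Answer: 118687087/428280 ≈ 277.13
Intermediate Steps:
t = -33/8 (t = -1/8*33 = -33/8 ≈ -4.1250)
b(T) = 33/8 + 3*T (b(T) = 3*T - 1*(-33/8) = 3*T + 33/8 = 33/8 + 3*T)
1/(-3964 - 49571) + b(91) = 1/(-3964 - 49571) + (33/8 + 3*91) = 1/(-53535) + (33/8 + 273) = -1/53535 + 2217/8 = 118687087/428280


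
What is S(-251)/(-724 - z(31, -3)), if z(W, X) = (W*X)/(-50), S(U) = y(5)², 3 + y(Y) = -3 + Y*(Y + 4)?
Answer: -76050/36293 ≈ -2.0954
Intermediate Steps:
y(Y) = -6 + Y*(4 + Y) (y(Y) = -3 + (-3 + Y*(Y + 4)) = -3 + (-3 + Y*(4 + Y)) = -6 + Y*(4 + Y))
S(U) = 1521 (S(U) = (-6 + 5² + 4*5)² = (-6 + 25 + 20)² = 39² = 1521)
z(W, X) = -W*X/50 (z(W, X) = (W*X)*(-1/50) = -W*X/50)
S(-251)/(-724 - z(31, -3)) = 1521/(-724 - (-1)*31*(-3)/50) = 1521/(-724 - 1*93/50) = 1521/(-724 - 93/50) = 1521/(-36293/50) = 1521*(-50/36293) = -76050/36293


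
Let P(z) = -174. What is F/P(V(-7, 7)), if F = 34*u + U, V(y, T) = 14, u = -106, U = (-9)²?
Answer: 3523/174 ≈ 20.247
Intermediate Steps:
U = 81
F = -3523 (F = 34*(-106) + 81 = -3604 + 81 = -3523)
F/P(V(-7, 7)) = -3523/(-174) = -3523*(-1/174) = 3523/174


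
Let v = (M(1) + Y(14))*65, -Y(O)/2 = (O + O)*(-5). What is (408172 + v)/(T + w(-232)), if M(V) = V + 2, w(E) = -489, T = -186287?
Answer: -426567/186776 ≈ -2.2838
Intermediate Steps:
M(V) = 2 + V
Y(O) = 20*O (Y(O) = -2*(O + O)*(-5) = -2*2*O*(-5) = -(-20)*O = 20*O)
v = 18395 (v = ((2 + 1) + 20*14)*65 = (3 + 280)*65 = 283*65 = 18395)
(408172 + v)/(T + w(-232)) = (408172 + 18395)/(-186287 - 489) = 426567/(-186776) = 426567*(-1/186776) = -426567/186776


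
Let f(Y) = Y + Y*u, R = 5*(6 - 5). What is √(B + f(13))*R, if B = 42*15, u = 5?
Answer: 10*√177 ≈ 133.04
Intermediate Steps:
B = 630
R = 5 (R = 5*1 = 5)
f(Y) = 6*Y (f(Y) = Y + Y*5 = Y + 5*Y = 6*Y)
√(B + f(13))*R = √(630 + 6*13)*5 = √(630 + 78)*5 = √708*5 = (2*√177)*5 = 10*√177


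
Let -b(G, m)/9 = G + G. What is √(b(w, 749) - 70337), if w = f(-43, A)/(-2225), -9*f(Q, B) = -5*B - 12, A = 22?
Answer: 49*I*√5801109/445 ≈ 265.21*I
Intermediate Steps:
f(Q, B) = 4/3 + 5*B/9 (f(Q, B) = -(-5*B - 12)/9 = -(-12 - 5*B)/9 = 4/3 + 5*B/9)
w = -122/20025 (w = (4/3 + (5/9)*22)/(-2225) = (4/3 + 110/9)*(-1/2225) = (122/9)*(-1/2225) = -122/20025 ≈ -0.0060924)
b(G, m) = -18*G (b(G, m) = -9*(G + G) = -18*G)
√(b(w, 749) - 70337) = √(-18*(-122/20025) - 70337) = √(244/2225 - 70337) = √(-156499581/2225) = 49*I*√5801109/445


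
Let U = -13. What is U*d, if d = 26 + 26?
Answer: -676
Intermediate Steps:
d = 52
U*d = -13*52 = -676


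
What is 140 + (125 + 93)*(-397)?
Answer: -86406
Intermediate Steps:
140 + (125 + 93)*(-397) = 140 + 218*(-397) = 140 - 86546 = -86406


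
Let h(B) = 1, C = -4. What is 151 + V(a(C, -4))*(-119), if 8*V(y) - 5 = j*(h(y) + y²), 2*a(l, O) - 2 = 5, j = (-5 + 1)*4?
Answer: 25841/8 ≈ 3230.1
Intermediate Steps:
j = -16 (j = -4*4 = -16)
a(l, O) = 7/2 (a(l, O) = 1 + (½)*5 = 1 + 5/2 = 7/2)
V(y) = -11/8 - 2*y² (V(y) = 5/8 + (-16*(1 + y²))/8 = 5/8 + (-16 - 16*y²)/8 = 5/8 + (-2 - 2*y²) = -11/8 - 2*y²)
151 + V(a(C, -4))*(-119) = 151 + (-11/8 - 2*(7/2)²)*(-119) = 151 + (-11/8 - 2*49/4)*(-119) = 151 + (-11/8 - 49/2)*(-119) = 151 - 207/8*(-119) = 151 + 24633/8 = 25841/8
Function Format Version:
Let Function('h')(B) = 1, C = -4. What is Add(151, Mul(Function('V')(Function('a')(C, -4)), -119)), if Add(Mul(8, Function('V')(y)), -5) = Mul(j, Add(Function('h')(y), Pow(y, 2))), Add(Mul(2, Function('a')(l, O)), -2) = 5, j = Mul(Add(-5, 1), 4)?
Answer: Rational(25841, 8) ≈ 3230.1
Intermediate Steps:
j = -16 (j = Mul(-4, 4) = -16)
Function('a')(l, O) = Rational(7, 2) (Function('a')(l, O) = Add(1, Mul(Rational(1, 2), 5)) = Add(1, Rational(5, 2)) = Rational(7, 2))
Function('V')(y) = Add(Rational(-11, 8), Mul(-2, Pow(y, 2))) (Function('V')(y) = Add(Rational(5, 8), Mul(Rational(1, 8), Mul(-16, Add(1, Pow(y, 2))))) = Add(Rational(5, 8), Mul(Rational(1, 8), Add(-16, Mul(-16, Pow(y, 2))))) = Add(Rational(5, 8), Add(-2, Mul(-2, Pow(y, 2)))) = Add(Rational(-11, 8), Mul(-2, Pow(y, 2))))
Add(151, Mul(Function('V')(Function('a')(C, -4)), -119)) = Add(151, Mul(Add(Rational(-11, 8), Mul(-2, Pow(Rational(7, 2), 2))), -119)) = Add(151, Mul(Add(Rational(-11, 8), Mul(-2, Rational(49, 4))), -119)) = Add(151, Mul(Add(Rational(-11, 8), Rational(-49, 2)), -119)) = Add(151, Mul(Rational(-207, 8), -119)) = Add(151, Rational(24633, 8)) = Rational(25841, 8)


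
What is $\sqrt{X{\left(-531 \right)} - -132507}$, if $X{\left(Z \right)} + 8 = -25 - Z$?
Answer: $\sqrt{133005} \approx 364.7$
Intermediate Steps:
$X{\left(Z \right)} = -33 - Z$ ($X{\left(Z \right)} = -8 - \left(25 + Z\right) = -33 - Z$)
$\sqrt{X{\left(-531 \right)} - -132507} = \sqrt{\left(-33 - -531\right) - -132507} = \sqrt{\left(-33 + 531\right) + \left(-54809 + 187316\right)} = \sqrt{498 + 132507} = \sqrt{133005}$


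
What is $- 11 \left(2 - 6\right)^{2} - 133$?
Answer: $-309$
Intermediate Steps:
$- 11 \left(2 - 6\right)^{2} - 133 = - 11 \left(-4\right)^{2} - 133 = \left(-11\right) 16 - 133 = -176 - 133 = -309$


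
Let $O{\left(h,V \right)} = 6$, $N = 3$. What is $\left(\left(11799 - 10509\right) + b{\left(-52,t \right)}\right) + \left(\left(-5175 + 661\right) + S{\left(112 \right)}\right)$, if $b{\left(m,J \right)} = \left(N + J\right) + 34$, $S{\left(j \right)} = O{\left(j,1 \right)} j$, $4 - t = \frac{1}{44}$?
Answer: $- \frac{110485}{44} \approx -2511.0$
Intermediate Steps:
$t = \frac{175}{44}$ ($t = 4 - \frac{1}{44} = \frac{175}{44} \approx 3.9773$)
$S{\left(j \right)} = 6 j$
$b{\left(m,J \right)} = 37 + J$ ($b{\left(m,J \right)} = \left(3 + J\right) + 34 = 37 + J$)
$\left(\left(11799 - 10509\right) + b{\left(-52,t \right)}\right) + \left(\left(-5175 + 661\right) + S{\left(112 \right)}\right) = \left(\left(11799 - 10509\right) + \left(37 + \frac{175}{44}\right)\right) + \left(\left(-5175 + 661\right) + 6 \cdot 112\right) = \left(1290 + \frac{1803}{44}\right) + \left(-4514 + 672\right) = \frac{58563}{44} - 3842 = - \frac{110485}{44}$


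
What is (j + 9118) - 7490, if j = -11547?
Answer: -9919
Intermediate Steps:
(j + 9118) - 7490 = (-11547 + 9118) - 7490 = -2429 - 7490 = -9919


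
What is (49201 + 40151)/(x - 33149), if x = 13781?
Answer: -1241/269 ≈ -4.6134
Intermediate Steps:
(49201 + 40151)/(x - 33149) = (49201 + 40151)/(13781 - 33149) = 89352/(-19368) = 89352*(-1/19368) = -1241/269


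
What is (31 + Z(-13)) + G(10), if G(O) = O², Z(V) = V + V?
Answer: 105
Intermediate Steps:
Z(V) = 2*V
(31 + Z(-13)) + G(10) = (31 + 2*(-13)) + 10² = (31 - 26) + 100 = 5 + 100 = 105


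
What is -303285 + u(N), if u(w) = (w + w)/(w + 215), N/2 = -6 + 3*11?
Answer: -81583557/269 ≈ -3.0328e+5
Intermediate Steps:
N = 54 (N = 2*(-6 + 3*11) = 2*(-6 + 33) = 2*27 = 54)
u(w) = 2*w/(215 + w) (u(w) = (2*w)/(215 + w) = 2*w/(215 + w))
-303285 + u(N) = -303285 + 2*54/(215 + 54) = -303285 + 2*54/269 = -303285 + 2*54*(1/269) = -303285 + 108/269 = -81583557/269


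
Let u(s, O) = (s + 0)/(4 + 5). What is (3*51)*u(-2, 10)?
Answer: -34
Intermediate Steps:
u(s, O) = s/9
(3*51)*u(-2, 10) = (3*51)*((1/9)*(-2)) = 153*(-2/9) = -34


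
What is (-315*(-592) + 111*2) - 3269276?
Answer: -3082574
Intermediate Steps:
(-315*(-592) + 111*2) - 3269276 = (186480 + 222) - 3269276 = 186702 - 3269276 = -3082574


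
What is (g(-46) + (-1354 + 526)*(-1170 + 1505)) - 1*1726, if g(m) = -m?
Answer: -279060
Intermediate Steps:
(g(-46) + (-1354 + 526)*(-1170 + 1505)) - 1*1726 = (-1*(-46) + (-1354 + 526)*(-1170 + 1505)) - 1*1726 = (46 - 828*335) - 1726 = (46 - 277380) - 1726 = -277334 - 1726 = -279060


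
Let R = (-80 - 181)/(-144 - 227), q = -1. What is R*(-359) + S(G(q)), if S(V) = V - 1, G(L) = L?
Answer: -94441/371 ≈ -254.56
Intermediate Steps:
S(V) = -1 + V
R = 261/371 (R = -261/(-371) = -261*(-1/371) = 261/371 ≈ 0.70350)
R*(-359) + S(G(q)) = (261/371)*(-359) + (-1 - 1) = -93699/371 - 2 = -94441/371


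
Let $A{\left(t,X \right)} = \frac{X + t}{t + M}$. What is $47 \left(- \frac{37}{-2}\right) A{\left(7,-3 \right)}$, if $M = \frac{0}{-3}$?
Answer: $\frac{3478}{7} \approx 496.86$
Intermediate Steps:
$M = 0$ ($M = 0 \left(- \frac{1}{3}\right) = 0$)
$A{\left(t,X \right)} = \frac{X + t}{t}$ ($A{\left(t,X \right)} = \frac{X + t}{t + 0} = \frac{X + t}{t}$)
$47 \left(- \frac{37}{-2}\right) A{\left(7,-3 \right)} = 47 \left(- \frac{37}{-2}\right) \frac{-3 + 7}{7} = 47 \left(\left(-37\right) \left(- \frac{1}{2}\right)\right) \frac{1}{7} \cdot 4 = 47 \cdot \frac{37}{2} \cdot \frac{4}{7} = \frac{1739}{2} \cdot \frac{4}{7} = \frac{3478}{7}$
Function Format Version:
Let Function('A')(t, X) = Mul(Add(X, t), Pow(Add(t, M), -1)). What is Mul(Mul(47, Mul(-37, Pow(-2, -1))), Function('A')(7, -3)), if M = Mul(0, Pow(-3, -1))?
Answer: Rational(3478, 7) ≈ 496.86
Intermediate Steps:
M = 0 (M = Mul(0, Rational(-1, 3)) = 0)
Function('A')(t, X) = Mul(Pow(t, -1), Add(X, t)) (Function('A')(t, X) = Mul(Add(X, t), Pow(Add(t, 0), -1)) = Mul(Add(X, t), Pow(t, -1)) = Mul(Pow(t, -1), Add(X, t)))
Mul(Mul(47, Mul(-37, Pow(-2, -1))), Function('A')(7, -3)) = Mul(Mul(47, Mul(-37, Pow(-2, -1))), Mul(Pow(7, -1), Add(-3, 7))) = Mul(Mul(47, Mul(-37, Rational(-1, 2))), Mul(Rational(1, 7), 4)) = Mul(Mul(47, Rational(37, 2)), Rational(4, 7)) = Mul(Rational(1739, 2), Rational(4, 7)) = Rational(3478, 7)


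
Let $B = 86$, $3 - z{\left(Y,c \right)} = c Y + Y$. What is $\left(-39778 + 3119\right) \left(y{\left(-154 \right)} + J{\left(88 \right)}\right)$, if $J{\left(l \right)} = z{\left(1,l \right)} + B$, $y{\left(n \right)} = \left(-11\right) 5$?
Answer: $2016245$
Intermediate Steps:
$z{\left(Y,c \right)} = 3 - Y - Y c$ ($z{\left(Y,c \right)} = 3 - \left(c Y + Y\right) = 3 - \left(Y c + Y\right) = 3 - \left(Y + Y c\right) = 3 - Y - Y c$)
$y{\left(n \right)} = -55$
$J{\left(l \right)} = 88 - l$ ($J{\left(l \right)} = \left(3 - 1 - 1 l\right) + 86 = \left(3 - 1 - l\right) + 86 = \left(2 - l\right) + 86 = 88 - l$)
$\left(-39778 + 3119\right) \left(y{\left(-154 \right)} + J{\left(88 \right)}\right) = \left(-39778 + 3119\right) \left(-55 + \left(88 - 88\right)\right) = - 36659 \left(-55 + \left(88 - 88\right)\right) = - 36659 \left(-55 + 0\right) = \left(-36659\right) \left(-55\right) = 2016245$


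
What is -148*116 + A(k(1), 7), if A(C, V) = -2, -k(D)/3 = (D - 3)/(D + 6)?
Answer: -17170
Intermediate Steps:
k(D) = -3*(-3 + D)/(6 + D) (k(D) = -3*(D - 3)/(D + 6) = -3*(-3 + D)/(6 + D))
-148*116 + A(k(1), 7) = -148*116 - 2 = -17168 - 2 = -17170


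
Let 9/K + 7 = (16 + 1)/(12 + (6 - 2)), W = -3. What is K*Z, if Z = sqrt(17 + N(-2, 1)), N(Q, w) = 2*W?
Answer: -144*sqrt(11)/95 ≈ -5.0273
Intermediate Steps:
N(Q, w) = -6 (N(Q, w) = 2*(-3) = -6)
K = -144/95 (K = 9/(-7 + (16 + 1)/(12 + (6 - 2))) = 9/(-7 + 17/(12 + 4)) = 9/(-7 + 17/16) = 9/(-95/16) = 9*(-16/95) = -144/95 ≈ -1.5158)
Z = sqrt(11) (Z = sqrt(17 - 6) = sqrt(11) ≈ 3.3166)
K*Z = -144*sqrt(11)/95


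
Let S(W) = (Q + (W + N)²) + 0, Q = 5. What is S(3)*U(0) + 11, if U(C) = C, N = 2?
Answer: 11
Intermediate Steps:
S(W) = 5 + (2 + W)² (S(W) = (5 + (W + 2)²) + 0 = (5 + (2 + W)²) + 0 = 5 + (2 + W)²)
S(3)*U(0) + 11 = (5 + (2 + 3)²)*0 + 11 = (5 + 5²)*0 + 11 = (5 + 25)*0 + 11 = 30*0 + 11 = 0 + 11 = 11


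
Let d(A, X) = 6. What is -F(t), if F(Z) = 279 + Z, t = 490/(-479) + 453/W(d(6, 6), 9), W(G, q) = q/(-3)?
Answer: -60822/479 ≈ -126.98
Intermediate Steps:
W(G, q) = -q/3 (W(G, q) = q*(-1/3) = -q/3)
t = -72819/479 (t = 490/(-479) + 453/((-1/3*9)) = 490*(-1/479) + 453/(-3) = -490/479 + 453*(-1/3) = -490/479 - 151 = -72819/479 ≈ -152.02)
-F(t) = -(279 - 72819/479) = -1*60822/479 = -60822/479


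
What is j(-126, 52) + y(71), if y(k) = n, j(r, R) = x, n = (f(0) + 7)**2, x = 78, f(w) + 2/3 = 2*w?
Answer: 1063/9 ≈ 118.11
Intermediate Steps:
f(w) = -2/3 + 2*w
n = 361/9 (n = ((-2/3 + 2*0) + 7)**2 = ((-2/3 + 0) + 7)**2 = (-2/3 + 7)**2 = (19/3)**2 = 361/9 ≈ 40.111)
j(r, R) = 78
y(k) = 361/9
j(-126, 52) + y(71) = 78 + 361/9 = 1063/9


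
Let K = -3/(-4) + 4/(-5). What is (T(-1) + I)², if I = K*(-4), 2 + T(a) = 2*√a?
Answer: (9 - 10*I)²/25 ≈ -0.76 - 7.2*I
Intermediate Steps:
K = -1/20 (K = -3*(-¼) + 4*(-⅕) = ¾ - ⅘ = -1/20 ≈ -0.050000)
T(a) = -2 + 2*√a
I = ⅕ (I = -1/20*(-4) = ⅕ ≈ 0.20000)
(T(-1) + I)² = ((-2 + 2*√(-1)) + ⅕)² = ((-2 + 2*I) + ⅕)² = (-9/5 + 2*I)²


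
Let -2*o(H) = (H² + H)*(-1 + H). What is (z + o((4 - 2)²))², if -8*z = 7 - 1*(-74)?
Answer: 103041/64 ≈ 1610.0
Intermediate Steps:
o(H) = -(-1 + H)*(H + H²)/2 (o(H) = -(H² + H)*(-1 + H)/2 = -(H + H²)*(-1 + H)/2 = -(-1 + H)*(H + H²)/2)
z = -81/8 (z = -(7 - 1*(-74))/8 = -(7 + 74)/8 = -⅛*81 = -81/8 ≈ -10.125)
(z + o((4 - 2)²))² = (-81/8 + (4 - 2)²*(1 - ((4 - 2)²)²)/2)² = (-81/8 + (½)*2²*(1 - (2²)²))² = (-81/8 + (½)*4*(1 - 1*4²))² = (-81/8 + (½)*4*(1 - 1*16))² = (-81/8 + (½)*4*(1 - 16))² = (-81/8 + (½)*4*(-15))² = (-81/8 - 30)² = (-321/8)² = 103041/64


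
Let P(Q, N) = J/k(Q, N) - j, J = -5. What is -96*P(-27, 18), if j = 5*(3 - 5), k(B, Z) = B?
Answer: -8800/9 ≈ -977.78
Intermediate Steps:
j = -10 (j = 5*(-2) = -10)
P(Q, N) = 10 - 5/Q (P(Q, N) = -5/Q - 1*(-10) = -5/Q + 10 = 10 - 5/Q)
-96*P(-27, 18) = -96*(10 - 5/(-27)) = -96*(10 - 5*(-1/27)) = -96*(10 + 5/27) = -96*275/27 = -8800/9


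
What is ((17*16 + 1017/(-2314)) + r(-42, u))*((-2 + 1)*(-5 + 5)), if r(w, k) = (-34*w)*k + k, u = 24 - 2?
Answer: 0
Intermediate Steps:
u = 22
r(w, k) = k - 34*k*w (r(w, k) = -34*k*w + k = k - 34*k*w)
((17*16 + 1017/(-2314)) + r(-42, u))*((-2 + 1)*(-5 + 5)) = ((17*16 + 1017/(-2314)) + 22*(1 - 34*(-42)))*((-2 + 1)*(-5 + 5)) = ((272 + 1017*(-1/2314)) + 22*(1 + 1428))*(-1*0) = ((272 - 1017/2314) + 22*1429)*0 = (628391/2314 + 31438)*0 = (73375923/2314)*0 = 0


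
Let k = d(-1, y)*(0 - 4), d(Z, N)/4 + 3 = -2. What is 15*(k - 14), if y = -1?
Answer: 990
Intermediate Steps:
d(Z, N) = -20 (d(Z, N) = -12 + 4*(-2) = -12 - 8 = -20)
k = 80 (k = -20*(0 - 4) = -20*(-4) = 80)
15*(k - 14) = 15*(80 - 14) = 15*66 = 990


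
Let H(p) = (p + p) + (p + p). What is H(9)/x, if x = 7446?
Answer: 6/1241 ≈ 0.0048348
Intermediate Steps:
H(p) = 4*p (H(p) = 2*p + 2*p = 4*p)
H(9)/x = (4*9)/7446 = 36*(1/7446) = 6/1241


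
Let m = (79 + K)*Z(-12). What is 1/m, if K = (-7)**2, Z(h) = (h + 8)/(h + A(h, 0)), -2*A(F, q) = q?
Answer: 3/128 ≈ 0.023438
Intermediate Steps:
A(F, q) = -q/2
Z(h) = (8 + h)/h (Z(h) = (h + 8)/(h - 1/2*0) = (8 + h)/(h + 0) = (8 + h)/h)
K = 49
m = 128/3 (m = (79 + 49)*((8 - 12)/(-12)) = 128*(-1/12*(-4)) = 128*(1/3) = 128/3 ≈ 42.667)
1/m = 1/(128/3) = 3/128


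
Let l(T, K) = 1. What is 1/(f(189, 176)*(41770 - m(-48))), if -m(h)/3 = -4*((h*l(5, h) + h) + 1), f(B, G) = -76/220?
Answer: -11/163058 ≈ -6.7461e-5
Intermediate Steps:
f(B, G) = -19/55 (f(B, G) = -76*1/220 = -19/55)
m(h) = 12 + 24*h (m(h) = -(-12)*((h*1 + h) + 1) = -(-12)*((h + h) + 1) = -(-12)*(2*h + 1) = -(-12)*(1 + 2*h) = -3*(-4 - 8*h) = 12 + 24*h)
1/(f(189, 176)*(41770 - m(-48))) = 1/((-19/55)*(41770 - (12 + 24*(-48)))) = -55/(19*(41770 - (12 - 1152))) = -55/(19*(41770 - 1*(-1140))) = -55/(19*(41770 + 1140)) = -55/19/42910 = -55/19*1/42910 = -11/163058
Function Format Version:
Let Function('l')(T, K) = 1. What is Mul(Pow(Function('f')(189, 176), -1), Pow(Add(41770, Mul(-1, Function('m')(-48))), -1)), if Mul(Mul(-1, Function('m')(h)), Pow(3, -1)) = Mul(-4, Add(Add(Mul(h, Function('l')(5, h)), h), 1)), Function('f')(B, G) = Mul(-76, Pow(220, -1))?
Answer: Rational(-11, 163058) ≈ -6.7461e-5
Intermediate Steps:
Function('f')(B, G) = Rational(-19, 55) (Function('f')(B, G) = Mul(-76, Rational(1, 220)) = Rational(-19, 55))
Function('m')(h) = Add(12, Mul(24, h)) (Function('m')(h) = Mul(-3, Mul(-4, Add(Add(Mul(h, 1), h), 1))) = Mul(-3, Mul(-4, Add(Add(h, h), 1))) = Mul(-3, Mul(-4, Add(Mul(2, h), 1))) = Mul(-3, Mul(-4, Add(1, Mul(2, h)))) = Mul(-3, Add(-4, Mul(-8, h))) = Add(12, Mul(24, h)))
Mul(Pow(Function('f')(189, 176), -1), Pow(Add(41770, Mul(-1, Function('m')(-48))), -1)) = Mul(Pow(Rational(-19, 55), -1), Pow(Add(41770, Mul(-1, Add(12, Mul(24, -48)))), -1)) = Mul(Rational(-55, 19), Pow(Add(41770, Mul(-1, Add(12, -1152))), -1)) = Mul(Rational(-55, 19), Pow(Add(41770, Mul(-1, -1140)), -1)) = Mul(Rational(-55, 19), Pow(Add(41770, 1140), -1)) = Mul(Rational(-55, 19), Pow(42910, -1)) = Mul(Rational(-55, 19), Rational(1, 42910)) = Rational(-11, 163058)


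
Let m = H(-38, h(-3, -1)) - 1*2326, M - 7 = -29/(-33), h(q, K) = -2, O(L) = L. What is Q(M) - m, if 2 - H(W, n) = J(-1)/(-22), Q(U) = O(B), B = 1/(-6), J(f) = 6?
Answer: 153355/66 ≈ 2323.6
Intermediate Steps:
B = -⅙ ≈ -0.16667
M = 260/33 (M = 7 - 29/(-33) = 7 - 29*(-1/33) = 7 + 29/33 = 260/33 ≈ 7.8788)
Q(U) = -⅙
H(W, n) = 25/11 (H(W, n) = 2 - 6/(-22) = 2 - 6*(-1)/22 = 2 - 1*(-3/11) = 2 + 3/11 = 25/11)
m = -25561/11 (m = 25/11 - 1*2326 = 25/11 - 2326 = -25561/11 ≈ -2323.7)
Q(M) - m = -⅙ - 1*(-25561/11) = -⅙ + 25561/11 = 153355/66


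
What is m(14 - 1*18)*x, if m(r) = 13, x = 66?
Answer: 858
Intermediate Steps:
m(14 - 1*18)*x = 13*66 = 858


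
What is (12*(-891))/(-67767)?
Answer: 3564/22589 ≈ 0.15778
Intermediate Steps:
(12*(-891))/(-67767) = -10692*(-1/67767) = 3564/22589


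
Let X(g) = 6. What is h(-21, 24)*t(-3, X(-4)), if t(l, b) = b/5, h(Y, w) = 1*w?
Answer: 144/5 ≈ 28.800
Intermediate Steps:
h(Y, w) = w
t(l, b) = b/5 (t(l, b) = b*(⅕) = b/5)
h(-21, 24)*t(-3, X(-4)) = 24*((⅕)*6) = 24*(6/5) = 144/5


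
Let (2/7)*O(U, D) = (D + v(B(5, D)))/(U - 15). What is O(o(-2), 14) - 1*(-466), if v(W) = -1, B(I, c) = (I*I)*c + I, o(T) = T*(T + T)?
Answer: 919/2 ≈ 459.50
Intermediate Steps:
o(T) = 2*T**2 (o(T) = T*(2*T) = 2*T**2)
B(I, c) = I + c*I**2 (B(I, c) = I**2*c + I = c*I**2 + I = I + c*I**2)
O(U, D) = 7*(-1 + D)/(2*(-15 + U)) (O(U, D) = 7*((D - 1)/(U - 15))/2 = 7*((-1 + D)/(-15 + U))/2 = 7*(-1 + D)/(2*(-15 + U)))
O(o(-2), 14) - 1*(-466) = 7*(-1 + 14)/(2*(-15 + 2*(-2)**2)) - 1*(-466) = (7/2)*13/(-15 + 2*4) + 466 = (7/2)*13/(-15 + 8) + 466 = (7/2)*13/(-7) + 466 = (7/2)*(-1/7)*13 + 466 = -13/2 + 466 = 919/2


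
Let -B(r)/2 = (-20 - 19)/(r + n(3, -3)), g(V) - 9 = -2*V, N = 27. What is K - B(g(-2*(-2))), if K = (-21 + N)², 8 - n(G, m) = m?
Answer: 59/2 ≈ 29.500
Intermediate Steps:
n(G, m) = 8 - m
g(V) = 9 - 2*V
B(r) = 78/(11 + r) (B(r) = -2*(-20 - 19)/(r + (8 - 1*(-3))) = -(-78)/(r + (8 + 3)) = -(-78)/(r + 11) = -(-78)/(11 + r) = 78/(11 + r))
K = 36 (K = (-21 + 27)² = 6² = 36)
K - B(g(-2*(-2))) = 36 - 78/(11 + (9 - (-4)*(-2))) = 36 - 78/(11 + (9 - 2*4)) = 36 - 78/(11 + (9 - 8)) = 36 - 78/(11 + 1) = 36 - 78/12 = 36 - 1*13/2 = 36 - 13/2 = 59/2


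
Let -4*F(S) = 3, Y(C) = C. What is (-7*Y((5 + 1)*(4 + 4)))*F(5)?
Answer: 252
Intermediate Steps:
F(S) = -3/4 (F(S) = -1/4*3 = -3/4)
(-7*Y((5 + 1)*(4 + 4)))*F(5) = -7*(5 + 1)*(4 + 4)*(-3/4) = -42*8*(-3/4) = -7*48*(-3/4) = -336*(-3/4) = 252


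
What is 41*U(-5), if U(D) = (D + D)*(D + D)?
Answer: 4100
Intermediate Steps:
U(D) = 4*D**2 (U(D) = (2*D)*(2*D) = 4*D**2)
41*U(-5) = 41*(4*(-5)**2) = 41*(4*25) = 41*100 = 4100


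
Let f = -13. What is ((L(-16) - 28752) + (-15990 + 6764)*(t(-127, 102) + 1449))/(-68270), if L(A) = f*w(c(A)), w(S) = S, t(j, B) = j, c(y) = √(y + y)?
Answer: 6112762/34135 + 26*I*√2/34135 ≈ 179.08 + 0.0010772*I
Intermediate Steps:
c(y) = √2*√y (c(y) = √(2*y) = √2*√y)
L(A) = -13*√2*√A
((L(-16) - 28752) + (-15990 + 6764)*(t(-127, 102) + 1449))/(-68270) = ((-13*√2*√(-16) - 28752) + (-15990 + 6764)*(-127 + 1449))/(-68270) = ((-13*√2*4*I - 28752) - 9226*1322)*(-1/68270) = ((-52*I*√2 - 28752) - 12196772)*(-1/68270) = ((-28752 - 52*I*√2) - 12196772)*(-1/68270) = (-12225524 - 52*I*√2)*(-1/68270) = 6112762/34135 + 26*I*√2/34135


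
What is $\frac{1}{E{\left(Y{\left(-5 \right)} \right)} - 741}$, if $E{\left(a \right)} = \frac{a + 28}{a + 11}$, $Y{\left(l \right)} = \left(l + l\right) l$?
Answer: $- \frac{61}{45123} \approx -0.0013519$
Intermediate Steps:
$Y{\left(l \right)} = 2 l^{2}$ ($Y{\left(l \right)} = 2 l l = 2 l^{2}$)
$E{\left(a \right)} = \frac{28 + a}{11 + a}$
$\frac{1}{E{\left(Y{\left(-5 \right)} \right)} - 741} = \frac{1}{\frac{28 + 2 \left(-5\right)^{2}}{11 + 2 \left(-5\right)^{2}} - 741} = \frac{1}{\frac{28 + 2 \cdot 25}{11 + 2 \cdot 25} - 741} = \frac{1}{\frac{28 + 50}{11 + 50} - 741} = \frac{1}{\frac{1}{61} \cdot 78 - 741} = \frac{1}{\frac{78}{61} - 741} = \frac{1}{- \frac{45123}{61}} = - \frac{61}{45123}$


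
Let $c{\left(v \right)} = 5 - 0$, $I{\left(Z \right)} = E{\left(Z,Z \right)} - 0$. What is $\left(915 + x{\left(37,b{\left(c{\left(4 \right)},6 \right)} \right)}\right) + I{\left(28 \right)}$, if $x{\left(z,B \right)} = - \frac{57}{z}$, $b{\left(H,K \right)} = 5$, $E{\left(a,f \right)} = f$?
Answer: $\frac{34834}{37} \approx 941.46$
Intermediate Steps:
$I{\left(Z \right)} = Z$ ($I{\left(Z \right)} = Z - 0 = Z + 0 = Z$)
$c{\left(v \right)} = 5$ ($c{\left(v \right)} = 5 + 0 = 5$)
$\left(915 + x{\left(37,b{\left(c{\left(4 \right)},6 \right)} \right)}\right) + I{\left(28 \right)} = \left(915 - \frac{57}{37}\right) + 28 = \frac{33798}{37} + 28 = \frac{34834}{37}$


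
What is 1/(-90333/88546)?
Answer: -88546/90333 ≈ -0.98022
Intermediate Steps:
1/(-90333/88546) = -88546/90333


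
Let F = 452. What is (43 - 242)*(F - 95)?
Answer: -71043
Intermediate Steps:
(43 - 242)*(F - 95) = (43 - 242)*(452 - 95) = -199*357 = -71043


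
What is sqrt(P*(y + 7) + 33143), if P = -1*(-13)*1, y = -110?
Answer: 2*sqrt(7951) ≈ 178.34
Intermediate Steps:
P = 13 (P = 13*1 = 13)
sqrt(P*(y + 7) + 33143) = sqrt(13*(-110 + 7) + 33143) = sqrt(13*(-103) + 33143) = sqrt(-1339 + 33143) = sqrt(31804) = 2*sqrt(7951)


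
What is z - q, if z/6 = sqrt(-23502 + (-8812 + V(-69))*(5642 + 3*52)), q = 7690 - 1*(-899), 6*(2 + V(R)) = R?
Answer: -8589 + 6*I*sqrt(51193751) ≈ -8589.0 + 42930.0*I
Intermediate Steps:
V(R) = -2 + R/6
q = 8589 (q = 7690 + 899 = 8589)
z = 6*I*sqrt(51193751) (z = 6*sqrt(-23502 + (-8812 + (-2 + (1/6)*(-69)))*(5642 + 3*52)) = 6*sqrt(-23502 + (-8812 + (-2 - 23/2))*(5642 + 156)) = 6*sqrt(-23502 + (-8812 - 27/2)*5798) = 6*sqrt(-23502 - 17651/2*5798) = 6*sqrt(-23502 - 51170249) = 6*sqrt(-51193751) = 6*(I*sqrt(51193751)) = 6*I*sqrt(51193751) ≈ 42930.0*I)
z - q = 6*I*sqrt(51193751) - 1*8589 = 6*I*sqrt(51193751) - 8589 = -8589 + 6*I*sqrt(51193751)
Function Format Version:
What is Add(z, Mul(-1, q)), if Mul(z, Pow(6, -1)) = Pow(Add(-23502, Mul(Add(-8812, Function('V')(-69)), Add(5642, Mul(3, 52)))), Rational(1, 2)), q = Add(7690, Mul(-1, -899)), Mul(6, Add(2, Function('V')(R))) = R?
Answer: Add(-8589, Mul(6, I, Pow(51193751, Rational(1, 2)))) ≈ Add(-8589.0, Mul(42930., I))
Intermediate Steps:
Function('V')(R) = Add(-2, Mul(Rational(1, 6), R))
q = 8589 (q = Add(7690, 899) = 8589)
z = Mul(6, I, Pow(51193751, Rational(1, 2))) (z = Mul(6, Pow(Add(-23502, Mul(Add(-8812, Add(-2, Mul(Rational(1, 6), -69))), Add(5642, Mul(3, 52)))), Rational(1, 2))) = Mul(6, Pow(Add(-23502, Mul(Add(-8812, Add(-2, Rational(-23, 2))), Add(5642, 156))), Rational(1, 2))) = Mul(6, Pow(Add(-23502, Mul(Add(-8812, Rational(-27, 2)), 5798)), Rational(1, 2))) = Mul(6, Pow(Add(-23502, Mul(Rational(-17651, 2), 5798)), Rational(1, 2))) = Mul(6, Pow(Add(-23502, -51170249), Rational(1, 2))) = Mul(6, Pow(-51193751, Rational(1, 2))) = Mul(6, Mul(I, Pow(51193751, Rational(1, 2)))) = Mul(6, I, Pow(51193751, Rational(1, 2))) ≈ Mul(42930., I))
Add(z, Mul(-1, q)) = Add(Mul(6, I, Pow(51193751, Rational(1, 2))), Mul(-1, 8589)) = Add(Mul(6, I, Pow(51193751, Rational(1, 2))), -8589) = Add(-8589, Mul(6, I, Pow(51193751, Rational(1, 2))))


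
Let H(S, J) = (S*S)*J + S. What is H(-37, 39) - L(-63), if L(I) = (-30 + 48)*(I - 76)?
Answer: 55856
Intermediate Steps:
H(S, J) = S + J*S² (H(S, J) = S²*J + S = J*S² + S = S + J*S²)
L(I) = -1368 + 18*I (L(I) = 18*(-76 + I) = -1368 + 18*I)
H(-37, 39) - L(-63) = -37*(1 + 39*(-37)) - (-1368 + 18*(-63)) = -37*(1 - 1443) - (-1368 - 1134) = -37*(-1442) - 1*(-2502) = 53354 + 2502 = 55856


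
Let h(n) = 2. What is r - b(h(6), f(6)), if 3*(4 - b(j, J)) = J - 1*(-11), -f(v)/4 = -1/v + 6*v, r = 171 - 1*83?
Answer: 359/9 ≈ 39.889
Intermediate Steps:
r = 88 (r = 171 - 83 = 88)
f(v) = -24*v + 4/v (f(v) = -4*(-1/v + 6*v) = -24*v + 4/v)
b(j, J) = 1/3 - J/3 (b(j, J) = 4 - (J - 1*(-11))/3 = 4 - (J + 11)/3 = 4 - (11 + J)/3 = 4 + (-11/3 - J/3) = 1/3 - J/3)
r - b(h(6), f(6)) = 88 - (1/3 - (-24*6 + 4/6)/3) = 88 - (1/3 - (-144 + 4*(1/6))/3) = 88 - (1/3 - (-144 + 2/3)/3) = 88 - (1/3 - 1/3*(-430/3)) = 88 - (1/3 + 430/9) = 88 - 1*433/9 = 88 - 433/9 = 359/9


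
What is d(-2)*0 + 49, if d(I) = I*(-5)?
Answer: 49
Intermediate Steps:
d(I) = -5*I
d(-2)*0 + 49 = -5*(-2)*0 + 49 = 10*0 + 49 = 0 + 49 = 49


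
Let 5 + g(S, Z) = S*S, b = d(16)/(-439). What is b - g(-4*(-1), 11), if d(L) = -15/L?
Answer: -77249/7024 ≈ -10.998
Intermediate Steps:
b = 15/7024 (b = -15/16/(-439) = -15*1/16*(-1/439) = -15/16*(-1/439) = 15/7024 ≈ 0.0021355)
g(S, Z) = -5 + S² (g(S, Z) = -5 + S*S = -5 + S²)
b - g(-4*(-1), 11) = 15/7024 - (-5 + (-4*(-1))²) = 15/7024 - (-5 + 4²) = 15/7024 - (-5 + 16) = 15/7024 - 1*11 = 15/7024 - 11 = -77249/7024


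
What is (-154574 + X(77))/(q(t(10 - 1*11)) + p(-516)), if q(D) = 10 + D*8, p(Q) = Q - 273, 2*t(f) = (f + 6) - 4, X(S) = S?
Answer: 154497/775 ≈ 199.35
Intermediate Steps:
t(f) = 1 + f/2 (t(f) = ((f + 6) - 4)/2 = ((6 + f) - 4)/2 = (2 + f)/2 = 1 + f/2)
p(Q) = -273 + Q
q(D) = 10 + 8*D
(-154574 + X(77))/(q(t(10 - 1*11)) + p(-516)) = (-154574 + 77)/((10 + 8*(1 + (10 - 1*11)/2)) + (-273 - 516)) = -154497/((10 + 8*(1 + (10 - 11)/2)) - 789) = -154497/((10 + 8*(1 + (1/2)*(-1))) - 789) = -154497/((10 + 8*(1 - 1/2)) - 789) = -154497/((10 + 8*(1/2)) - 789) = -154497/((10 + 4) - 789) = -154497/(14 - 789) = -154497/(-775) = -154497*(-1/775) = 154497/775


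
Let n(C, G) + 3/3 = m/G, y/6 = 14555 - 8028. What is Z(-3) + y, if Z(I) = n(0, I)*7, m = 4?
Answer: 117437/3 ≈ 39146.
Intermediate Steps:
y = 39162 (y = 6*(14555 - 8028) = 6*6527 = 39162)
n(C, G) = -1 + 4/G
Z(I) = 7*(4 - I)/I (Z(I) = ((4 - I)/I)*7 = 7*(4 - I)/I)
Z(-3) + y = (-7 + 28/(-3)) + 39162 = (-7 + 28*(-⅓)) + 39162 = (-7 - 28/3) + 39162 = -49/3 + 39162 = 117437/3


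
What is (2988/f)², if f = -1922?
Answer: 2232036/923521 ≈ 2.4169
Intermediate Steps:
(2988/f)² = (2988/(-1922))² = (2988*(-1/1922))² = (-1494/961)² = 2232036/923521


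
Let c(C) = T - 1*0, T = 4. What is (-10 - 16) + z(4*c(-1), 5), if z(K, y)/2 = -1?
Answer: -28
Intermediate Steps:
c(C) = 4 (c(C) = 4 - 1*0 = 4 + 0 = 4)
z(K, y) = -2 (z(K, y) = 2*(-1) = -2)
(-10 - 16) + z(4*c(-1), 5) = (-10 - 16) - 2 = -26 - 2 = -28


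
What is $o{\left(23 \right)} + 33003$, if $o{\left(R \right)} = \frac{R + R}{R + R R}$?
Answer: $\frac{396037}{12} \approx 33003.0$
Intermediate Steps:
$o{\left(R \right)} = \frac{2 R}{R + R^{2}}$
$o{\left(23 \right)} + 33003 = \frac{2}{1 + 23} + 33003 = \frac{2}{24} + 33003 = 2 \cdot \frac{1}{24} + 33003 = \frac{1}{12} + 33003 = \frac{396037}{12}$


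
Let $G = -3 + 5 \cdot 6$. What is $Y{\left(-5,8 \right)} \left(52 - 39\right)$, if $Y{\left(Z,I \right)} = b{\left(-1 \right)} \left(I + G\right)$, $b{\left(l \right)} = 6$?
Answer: $2730$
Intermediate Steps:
$G = 27$ ($G = -3 + 30 = 27$)
$Y{\left(Z,I \right)} = 162 + 6 I$ ($Y{\left(Z,I \right)} = 6 \left(I + 27\right) = 6 \left(27 + I\right) = 162 + 6 I$)
$Y{\left(-5,8 \right)} \left(52 - 39\right) = \left(162 + 6 \cdot 8\right) \left(52 - 39\right) = \left(162 + 48\right) 13 = 210 \cdot 13 = 2730$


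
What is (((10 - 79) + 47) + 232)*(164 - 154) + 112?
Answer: 2212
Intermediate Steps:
(((10 - 79) + 47) + 232)*(164 - 154) + 112 = ((-69 + 47) + 232)*10 + 112 = (-22 + 232)*10 + 112 = 210*10 + 112 = 2100 + 112 = 2212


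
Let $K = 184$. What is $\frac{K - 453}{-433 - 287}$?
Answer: $\frac{269}{720} \approx 0.37361$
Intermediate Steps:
$\frac{K - 453}{-433 - 287} = \frac{184 - 453}{-433 - 287} = - \frac{269}{-720} = \left(-269\right) \left(- \frac{1}{720}\right) = \frac{269}{720}$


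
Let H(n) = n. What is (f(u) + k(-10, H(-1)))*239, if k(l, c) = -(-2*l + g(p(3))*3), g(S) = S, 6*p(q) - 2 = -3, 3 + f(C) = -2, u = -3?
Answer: -11711/2 ≈ -5855.5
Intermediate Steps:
f(C) = -5 (f(C) = -3 - 2 = -5)
p(q) = -⅙ (p(q) = ⅓ + (⅙)*(-3) = ⅓ - ½ = -⅙)
k(l, c) = ½ + 2*l (k(l, c) = -(-2*l - ⅙*3) = -(-2*l - ½) = -(-½ - 2*l) = ½ + 2*l)
(f(u) + k(-10, H(-1)))*239 = (-5 + (½ + 2*(-10)))*239 = (-5 + (½ - 20))*239 = (-5 - 39/2)*239 = -49/2*239 = -11711/2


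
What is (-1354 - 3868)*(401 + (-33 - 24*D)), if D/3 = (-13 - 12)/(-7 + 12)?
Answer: -3801616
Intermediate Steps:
D = -15 (D = 3*((-13 - 12)/(-7 + 12)) = 3*(-25/5) = 3*(-25*⅕) = 3*(-5) = -15)
(-1354 - 3868)*(401 + (-33 - 24*D)) = (-1354 - 3868)*(401 + (-33 - 24*(-15))) = -5222*(401 + (-33 + 360)) = -5222*(401 + 327) = -5222*728 = -3801616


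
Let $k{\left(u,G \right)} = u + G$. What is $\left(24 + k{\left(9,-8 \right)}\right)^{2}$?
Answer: $625$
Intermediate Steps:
$k{\left(u,G \right)} = G + u$
$\left(24 + k{\left(9,-8 \right)}\right)^{2} = \left(24 + \left(-8 + 9\right)\right)^{2} = \left(24 + 1\right)^{2} = 25^{2} = 625$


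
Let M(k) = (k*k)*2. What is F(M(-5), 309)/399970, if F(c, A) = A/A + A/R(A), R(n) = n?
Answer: 1/199985 ≈ 5.0004e-6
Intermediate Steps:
M(k) = 2*k**2 (M(k) = k**2*2 = 2*k**2)
F(c, A) = 2 (F(c, A) = A/A + A/A = 1 + 1 = 2)
F(M(-5), 309)/399970 = 2/399970 = 2*(1/399970) = 1/199985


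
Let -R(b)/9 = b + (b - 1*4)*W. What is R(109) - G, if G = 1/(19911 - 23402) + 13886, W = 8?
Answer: -78292656/3491 ≈ -22427.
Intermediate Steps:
G = 48476025/3491 (G = 1/(-3491) + 13886 = -1/3491 + 13886 = 48476025/3491 ≈ 13886.)
R(b) = 288 - 81*b (R(b) = -9*(b + (b - 1*4)*8) = -9*(b + (b - 4)*8) = -9*(b + (-4 + b)*8) = -9*(b + (-32 + 8*b)) = -9*(-32 + 9*b) = 288 - 81*b)
R(109) - G = (288 - 81*109) - 1*48476025/3491 = (288 - 8829) - 48476025/3491 = -8541 - 48476025/3491 = -78292656/3491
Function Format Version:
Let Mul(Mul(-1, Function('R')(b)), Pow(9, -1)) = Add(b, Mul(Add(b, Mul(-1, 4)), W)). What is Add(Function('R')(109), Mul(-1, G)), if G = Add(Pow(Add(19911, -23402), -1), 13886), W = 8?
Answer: Rational(-78292656, 3491) ≈ -22427.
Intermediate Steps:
G = Rational(48476025, 3491) (G = Add(Pow(-3491, -1), 13886) = Add(Rational(-1, 3491), 13886) = Rational(48476025, 3491) ≈ 13886.)
Function('R')(b) = Add(288, Mul(-81, b)) (Function('R')(b) = Mul(-9, Add(b, Mul(Add(b, Mul(-1, 4)), 8))) = Mul(-9, Add(b, Mul(Add(b, -4), 8))) = Mul(-9, Add(b, Mul(Add(-4, b), 8))) = Mul(-9, Add(b, Add(-32, Mul(8, b)))) = Mul(-9, Add(-32, Mul(9, b))) = Add(288, Mul(-81, b)))
Add(Function('R')(109), Mul(-1, G)) = Add(Add(288, Mul(-81, 109)), Mul(-1, Rational(48476025, 3491))) = Add(Add(288, -8829), Rational(-48476025, 3491)) = Add(-8541, Rational(-48476025, 3491)) = Rational(-78292656, 3491)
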